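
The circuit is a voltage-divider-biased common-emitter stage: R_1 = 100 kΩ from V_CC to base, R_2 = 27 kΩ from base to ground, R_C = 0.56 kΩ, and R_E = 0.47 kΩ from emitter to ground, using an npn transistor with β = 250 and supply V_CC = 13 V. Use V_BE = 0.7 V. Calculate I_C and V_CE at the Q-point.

I_C ≈ 3.7 mA, V_CE ≈ 9.2 V

Thevenize the base divider: V_Th = V_CC·R_2/(R_1+R_2) = 13×27/127 = 2.76 V, R_Th = R_1‖R_2 = 21.3 kΩ.
Base-emitter loop: V_Th = I_B·R_Th + V_BE + (β+1)I_B·R_E, so I_B = (2.76 − 0.7) / (21.3 + 251×0.47) = 0.0148 mA.
I_C = β·I_B = 250×0.0148 = 3.71 mA, and I_E = (β+1)I_B = 3.72 mA.
V_CE = V_CC − I_C·R_C − I_E·R_E = 13 − 3.71×0.56 − 3.72×0.47 = 9.18 V.
V_CE = 9.18 V > 0.2 V confirms active-region operation.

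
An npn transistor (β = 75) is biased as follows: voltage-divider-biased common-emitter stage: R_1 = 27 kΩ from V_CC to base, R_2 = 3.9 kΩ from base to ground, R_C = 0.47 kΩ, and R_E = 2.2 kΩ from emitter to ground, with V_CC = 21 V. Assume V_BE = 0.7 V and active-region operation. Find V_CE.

Thevenize the base divider: V_Th = V_CC·R_2/(R_1+R_2) = 21×3.9/30.9 = 2.65 V, R_Th = R_1‖R_2 = 3.41 kΩ.
Base-emitter loop: V_Th = I_B·R_Th + V_BE + (β+1)I_B·R_E, so I_B = (2.65 − 0.7) / (3.41 + 76×2.2) = 0.0114 mA.
I_C = β·I_B = 75×0.0114 = 0.857 mA, and I_E = (β+1)I_B = 0.869 mA.
V_CE = V_CC − I_C·R_C − I_E·R_E = 21 − 0.857×0.47 − 0.869×2.2 = 18.7 V.
V_CE = 18.7 V > 0.2 V confirms active-region operation.

V_CE ≈ 19 V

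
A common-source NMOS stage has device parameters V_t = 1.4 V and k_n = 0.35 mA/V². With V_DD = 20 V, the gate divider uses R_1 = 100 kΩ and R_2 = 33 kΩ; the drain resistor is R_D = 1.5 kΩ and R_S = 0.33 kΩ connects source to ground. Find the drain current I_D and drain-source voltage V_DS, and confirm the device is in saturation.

I_D ≈ 1.6 mA, V_DS ≈ 17 V

V_G = V_DD·R_2/(R_1+R_2) = 20×33/133 = 4.96 V.
Assume saturation: I_D = (k_n/2)(V_GS − V_t)² with V_GS = V_G − I_D·R_S = 4.96 − 0.33·I_D.
Substituting gives 0.0191·I_D² − 1.41·I_D + 2.22 = 0, with roots I_D = 1.61 or 72.5 mA.
The root I_D = 72.5 mA gives V_GS = -18.9 V ≤ V_t, so take I_D = 1.61 mA.
Then V_GS = 4.43 V and V_DS = V_DD − I_D(R_D+R_S) = 20 − 1.61×1.83 = 17.1 V.
Saturation requires V_DS ≥ V_GS − V_t = 3.03 V; 17.1 ≥ 3.03 ✓.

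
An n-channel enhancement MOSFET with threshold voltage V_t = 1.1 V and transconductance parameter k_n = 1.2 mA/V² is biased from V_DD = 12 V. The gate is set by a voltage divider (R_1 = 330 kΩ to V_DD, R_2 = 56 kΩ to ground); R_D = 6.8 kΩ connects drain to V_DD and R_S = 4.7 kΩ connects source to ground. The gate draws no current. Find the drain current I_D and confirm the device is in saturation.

V_G = V_DD·R_2/(R_1+R_2) = 12×56/386 = 1.74 V.
Assume saturation: I_D = (k_n/2)(V_GS − V_t)² with V_GS = V_G − I_D·R_S = 1.74 − 4.7·I_D.
Substituting gives 13.3·I_D² − 4.61·I_D + 0.246 = 0, with roots I_D = 0.0659 or 0.282 mA.
The root I_D = 0.282 mA gives V_GS = 0.414 V ≤ V_t, so take I_D = 0.0659 mA.
Then V_GS = 1.43 V and V_DS = V_DD − I_D(R_D+R_S) = 12 − 0.0659×11.5 = 11.2 V.
Saturation requires V_DS ≥ V_GS − V_t = 0.331 V; 11.2 ≥ 0.331 ✓.

I_D ≈ 0.066 mA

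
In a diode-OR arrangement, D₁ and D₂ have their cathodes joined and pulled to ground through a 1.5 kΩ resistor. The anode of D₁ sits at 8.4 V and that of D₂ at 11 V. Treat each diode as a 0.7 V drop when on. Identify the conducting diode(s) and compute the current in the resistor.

Assume both conduct. Then node N would need to be at both 8.4−0.7 = 7.7 V and 11−0.7 = 10.3 V, which is impossible.
Assume only D₂ conducts: V_N = 11 − 0.7 = 10.3 V, so I_R = 10.3/1.5 = 6.87 mA.
Check D₁: its anode-to-cathode voltage is 8.4 − 10.3 = -1.9 V < 0.7 V, so it is off. The assumption is consistent.

Only D₂ conducts; I_R ≈ 6.9 mA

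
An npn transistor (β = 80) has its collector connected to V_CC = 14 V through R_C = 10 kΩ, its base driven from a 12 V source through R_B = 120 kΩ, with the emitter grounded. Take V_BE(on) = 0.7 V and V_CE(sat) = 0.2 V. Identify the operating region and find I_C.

Assume active: I_B = (12 − 0.7)/120 = 0.0942 mA, giving I_C = β·I_B = 7.53 mA.
But then V_CE = 14 − 7.53×10 = -61.3 V < V_CE(sat) = 0.2 V — impossible in the active region.
So the transistor is saturated. With V_CE = 0.2 V, I_C = (V_CC − 0.2)/R_C = 13.8/10 = 1.38 mA.
Check: β·I_B = 7.53 mA > I_C = 1.38 mA, confirming saturation.

saturation; I_C ≈ 1.4 mA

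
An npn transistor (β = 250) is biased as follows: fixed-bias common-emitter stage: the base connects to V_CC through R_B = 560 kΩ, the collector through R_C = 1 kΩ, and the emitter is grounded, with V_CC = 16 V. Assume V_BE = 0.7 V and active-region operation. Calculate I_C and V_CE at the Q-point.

I_C ≈ 6.8 mA, V_CE ≈ 9.2 V

Base loop: V_CC = I_B·R_B + V_BE, so I_B = (16 − 0.7)/560 kΩ = 0.0273 mA.
In the active region I_C = β·I_B = 250 × 0.0273 = 6.83 mA.
Collector loop: V_CE = V_CC − I_C·R_C = 16 − 6.83×1 = 9.17 V.
Since V_CE = 9.17 V > V_CE(sat) ≈ 0.2 V, the transistor is in the active region as assumed.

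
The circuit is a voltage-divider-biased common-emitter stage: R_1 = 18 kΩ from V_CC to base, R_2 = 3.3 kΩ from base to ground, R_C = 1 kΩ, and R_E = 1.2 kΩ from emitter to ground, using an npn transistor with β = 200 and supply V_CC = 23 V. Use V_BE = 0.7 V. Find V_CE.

Thevenize the base divider: V_Th = V_CC·R_2/(R_1+R_2) = 23×3.3/21.3 = 3.56 V, R_Th = R_1‖R_2 = 2.79 kΩ.
Base-emitter loop: V_Th = I_B·R_Th + V_BE + (β+1)I_B·R_E, so I_B = (3.56 − 0.7) / (2.79 + 201×1.2) = 0.0117 mA.
I_C = β·I_B = 200×0.0117 = 2.35 mA, and I_E = (β+1)I_B = 2.36 mA.
V_CE = V_CC − I_C·R_C − I_E·R_E = 23 − 2.35×1 − 2.36×1.2 = 17.8 V.
V_CE = 17.8 V > 0.2 V confirms active-region operation.

V_CE ≈ 18 V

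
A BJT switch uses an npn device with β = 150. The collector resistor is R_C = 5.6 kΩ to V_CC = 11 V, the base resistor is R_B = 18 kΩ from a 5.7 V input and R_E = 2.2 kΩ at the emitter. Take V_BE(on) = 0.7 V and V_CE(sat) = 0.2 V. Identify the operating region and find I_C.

saturation; I_C ≈ 1.4 mA

Assume active: I_B = (5.7 − 0.7)/(18 + 151×2.2) = 0.0143 mA, I_C = β·I_B = 2.14 mA.
Then V_CE = 11 − 2.14×5.6 − 2.16×2.2 = -5.74 V < 0.2 V — the active assumption fails.
Re-solve with V_CE = 0.2 V. KCL at the emitter: V_E/R_E = (V_BB−0.7−V_E)/R_B + (V_CC−0.2−V_E)/R_C, giving V_E = 3.2 V.
I_C = (V_CC − 0.2 − V_E)/R_C = (10.8 − 3.2)/5.6 = 1.36 mA.
Check: I_B = (5 − 3.2)/18 = 0.0998 mA, and β·I_B = 15 mA > I_C, confirming saturation.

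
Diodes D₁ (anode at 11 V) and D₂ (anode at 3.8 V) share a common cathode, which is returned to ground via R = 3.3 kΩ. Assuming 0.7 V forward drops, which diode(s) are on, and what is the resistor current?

Only D₁ conducts; I_R ≈ 3.1 mA

Assume both conduct. Then node N would need to be at both 11−0.7 = 10.3 V and 3.8−0.7 = 3.1 V, which is impossible.
Assume only D₁ conducts: V_N = 11 − 0.7 = 10.3 V, so I_R = 10.3/3.3 = 3.12 mA.
Check D₂: its anode-to-cathode voltage is 3.8 − 10.3 = -6.5 V < 0.7 V, so it is off. The assumption is consistent.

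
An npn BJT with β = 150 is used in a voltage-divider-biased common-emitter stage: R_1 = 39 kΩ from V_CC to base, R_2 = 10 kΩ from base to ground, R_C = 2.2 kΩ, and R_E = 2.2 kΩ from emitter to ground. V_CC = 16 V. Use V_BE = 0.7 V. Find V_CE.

Thevenize the base divider: V_Th = V_CC·R_2/(R_1+R_2) = 16×10/49 = 3.27 V, R_Th = R_1‖R_2 = 7.96 kΩ.
Base-emitter loop: V_Th = I_B·R_Th + V_BE + (β+1)I_B·R_E, so I_B = (3.27 − 0.7) / (7.96 + 151×2.2) = 0.00754 mA.
I_C = β·I_B = 150×0.00754 = 1.13 mA, and I_E = (β+1)I_B = 1.14 mA.
V_CE = V_CC − I_C·R_C − I_E·R_E = 16 − 1.13×2.2 − 1.14×2.2 = 11 V.
V_CE = 11 V > 0.2 V confirms active-region operation.

V_CE ≈ 11 V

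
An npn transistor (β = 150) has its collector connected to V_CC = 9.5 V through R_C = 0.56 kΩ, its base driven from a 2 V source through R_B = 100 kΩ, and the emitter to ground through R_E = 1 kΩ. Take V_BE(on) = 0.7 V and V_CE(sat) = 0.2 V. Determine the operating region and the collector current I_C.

Assume active. Base-emitter loop: I_B = (V_BB − V_BE)/(R_B + (β+1)R_E) = (2 − 0.7)/(100 + 151×1) = 0.00518 mA.
I_C = β·I_B = 150×0.00518 = 0.777 mA.
V_CE = V_CC − I_C·R_C − I_E·R_E = 9.5 − 0.777×0.56 − 0.782×1 = 8.28 V > V_CE(sat), so the active-region assumption holds.

active; I_C ≈ 0.78 mA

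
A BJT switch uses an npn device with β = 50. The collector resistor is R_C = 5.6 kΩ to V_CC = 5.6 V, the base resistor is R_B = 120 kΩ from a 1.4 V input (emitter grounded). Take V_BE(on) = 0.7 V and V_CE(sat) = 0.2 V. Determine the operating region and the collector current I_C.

active; I_C ≈ 0.29 mA

Assume active. Base-emitter loop: I_B = (V_BB − V_BE)/R_B = (1.4 − 0.7)/120 = 0.00583 mA.
I_C = β·I_B = 50×0.00583 = 0.292 mA.
V_CE = V_CC − I_C·R_C = 5.6 − 0.292×5.6 = 3.97 V > V_CE(sat), so the active-region assumption holds.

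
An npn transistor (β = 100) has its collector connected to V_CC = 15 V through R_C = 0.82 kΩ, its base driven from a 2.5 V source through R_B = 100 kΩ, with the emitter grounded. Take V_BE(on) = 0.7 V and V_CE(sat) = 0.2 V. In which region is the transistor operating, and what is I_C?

Assume active. Base-emitter loop: I_B = (V_BB − V_BE)/R_B = (2.5 − 0.7)/100 = 0.018 mA.
I_C = β·I_B = 100×0.018 = 1.8 mA.
V_CE = V_CC − I_C·R_C = 15 − 1.8×0.82 = 13.5 V > V_CE(sat), so the active-region assumption holds.

active; I_C ≈ 1.8 mA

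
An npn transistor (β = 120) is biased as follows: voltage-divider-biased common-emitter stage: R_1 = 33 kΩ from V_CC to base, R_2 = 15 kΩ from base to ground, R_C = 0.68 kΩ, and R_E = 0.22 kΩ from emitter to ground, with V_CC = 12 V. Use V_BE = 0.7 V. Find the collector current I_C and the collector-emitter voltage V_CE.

I_C ≈ 9.9 mA, V_CE ≈ 3.1 V

Thevenize the base divider: V_Th = V_CC·R_2/(R_1+R_2) = 12×15/48 = 3.75 V, R_Th = R_1‖R_2 = 10.3 kΩ.
Base-emitter loop: V_Th = I_B·R_Th + V_BE + (β+1)I_B·R_E, so I_B = (3.75 − 0.7) / (10.3 + 121×0.22) = 0.0826 mA.
I_C = β·I_B = 120×0.0826 = 9.91 mA, and I_E = (β+1)I_B = 9.99 mA.
V_CE = V_CC − I_C·R_C − I_E·R_E = 12 − 9.91×0.68 − 9.99×0.22 = 3.06 V.
V_CE = 3.06 V > 0.2 V confirms active-region operation.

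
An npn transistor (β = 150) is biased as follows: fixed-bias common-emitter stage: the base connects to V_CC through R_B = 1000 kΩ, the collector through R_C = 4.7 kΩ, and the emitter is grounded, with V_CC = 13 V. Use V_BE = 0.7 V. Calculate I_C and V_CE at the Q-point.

I_C ≈ 1.8 mA, V_CE ≈ 4.3 V

Base loop: V_CC = I_B·R_B + V_BE, so I_B = (13 − 0.7)/1000 kΩ = 0.0123 mA.
In the active region I_C = β·I_B = 150 × 0.0123 = 1.84 mA.
Collector loop: V_CE = V_CC − I_C·R_C = 13 − 1.84×4.7 = 4.33 V.
Since V_CE = 4.33 V > V_CE(sat) ≈ 0.2 V, the transistor is in the active region as assumed.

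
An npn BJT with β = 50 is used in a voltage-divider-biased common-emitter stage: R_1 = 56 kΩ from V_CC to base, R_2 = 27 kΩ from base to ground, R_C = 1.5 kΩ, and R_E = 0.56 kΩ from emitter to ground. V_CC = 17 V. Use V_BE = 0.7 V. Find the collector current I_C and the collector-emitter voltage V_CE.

Thevenize the base divider: V_Th = V_CC·R_2/(R_1+R_2) = 17×27/83 = 5.53 V, R_Th = R_1‖R_2 = 18.2 kΩ.
Base-emitter loop: V_Th = I_B·R_Th + V_BE + (β+1)I_B·R_E, so I_B = (5.53 − 0.7) / (18.2 + 51×0.56) = 0.103 mA.
I_C = β·I_B = 50×0.103 = 5.16 mA, and I_E = (β+1)I_B = 5.27 mA.
V_CE = V_CC − I_C·R_C − I_E·R_E = 17 − 5.16×1.5 − 5.27×0.56 = 6.31 V.
V_CE = 6.31 V > 0.2 V confirms active-region operation.

I_C ≈ 5.2 mA, V_CE ≈ 6.3 V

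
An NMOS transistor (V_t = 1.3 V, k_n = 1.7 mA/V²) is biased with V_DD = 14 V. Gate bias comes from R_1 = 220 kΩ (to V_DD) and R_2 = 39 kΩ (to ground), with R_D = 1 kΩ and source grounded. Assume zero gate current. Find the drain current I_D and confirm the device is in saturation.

V_G = V_DD·R_2/(R_1+R_2) = 14×39/259 = 2.11 V. With the source grounded, V_GS = V_G = 2.11 V.
Assume saturation: I_D = (k_n/2)(V_GS − V_t)² = (1.7/2)×(2.11 − 1.3)² = 0.85×0.808² = 0.555 mA.
V_DS = V_DD − I_D·R_D = 14 − 0.555×1 = 13.4 V.
Saturation requires V_DS ≥ V_GS − V_t = 0.808 V; 13.4 ≥ 0.808 ✓.

I_D ≈ 0.56 mA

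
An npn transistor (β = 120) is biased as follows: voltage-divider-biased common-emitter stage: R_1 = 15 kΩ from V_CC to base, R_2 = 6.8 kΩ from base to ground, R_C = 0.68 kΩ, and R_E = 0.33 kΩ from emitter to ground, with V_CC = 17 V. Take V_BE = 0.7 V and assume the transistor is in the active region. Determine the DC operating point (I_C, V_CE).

Thevenize the base divider: V_Th = V_CC·R_2/(R_1+R_2) = 17×6.8/21.8 = 5.3 V, R_Th = R_1‖R_2 = 4.68 kΩ.
Base-emitter loop: V_Th = I_B·R_Th + V_BE + (β+1)I_B·R_E, so I_B = (5.3 − 0.7) / (4.68 + 121×0.33) = 0.103 mA.
I_C = β·I_B = 120×0.103 = 12.4 mA, and I_E = (β+1)I_B = 12.5 mA.
V_CE = V_CC − I_C·R_C − I_E·R_E = 17 − 12.4×0.68 − 12.5×0.33 = 4.46 V.
V_CE = 4.46 V > 0.2 V confirms active-region operation.

I_C ≈ 12 mA, V_CE ≈ 4.5 V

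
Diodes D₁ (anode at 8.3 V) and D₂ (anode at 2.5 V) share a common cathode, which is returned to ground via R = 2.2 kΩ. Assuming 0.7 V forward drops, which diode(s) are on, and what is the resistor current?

Assume both conduct. Then node N would need to be at both 8.3−0.7 = 7.6 V and 2.5−0.7 = 1.8 V, which is impossible.
Assume only D₁ conducts: V_N = 8.3 − 0.7 = 7.6 V, so I_R = 7.6/2.2 = 3.45 mA.
Check D₂: its anode-to-cathode voltage is 2.5 − 7.6 = -5.1 V < 0.7 V, so it is off. The assumption is consistent.

Only D₁ conducts; I_R ≈ 3.5 mA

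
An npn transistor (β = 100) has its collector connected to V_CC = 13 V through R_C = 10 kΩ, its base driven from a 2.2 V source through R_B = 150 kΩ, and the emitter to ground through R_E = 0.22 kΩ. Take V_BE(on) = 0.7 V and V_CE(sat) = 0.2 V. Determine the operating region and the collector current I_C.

active; I_C ≈ 0.87 mA

Assume active. Base-emitter loop: I_B = (V_BB − V_BE)/(R_B + (β+1)R_E) = (2.2 − 0.7)/(150 + 101×0.22) = 0.00871 mA.
I_C = β·I_B = 100×0.00871 = 0.871 mA.
V_CE = V_CC − I_C·R_C − I_E·R_E = 13 − 0.871×10 − 0.88×0.22 = 4.1 V > V_CE(sat), so the active-region assumption holds.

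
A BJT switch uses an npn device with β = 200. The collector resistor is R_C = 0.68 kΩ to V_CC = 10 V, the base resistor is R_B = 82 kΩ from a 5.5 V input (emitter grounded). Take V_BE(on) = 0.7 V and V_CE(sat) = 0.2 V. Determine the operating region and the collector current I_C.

active; I_C ≈ 12 mA

Assume active. Base-emitter loop: I_B = (V_BB − V_BE)/R_B = (5.5 − 0.7)/82 = 0.0585 mA.
I_C = β·I_B = 200×0.0585 = 11.7 mA.
V_CE = V_CC − I_C·R_C = 10 − 11.7×0.68 = 2.04 V > V_CE(sat), so the active-region assumption holds.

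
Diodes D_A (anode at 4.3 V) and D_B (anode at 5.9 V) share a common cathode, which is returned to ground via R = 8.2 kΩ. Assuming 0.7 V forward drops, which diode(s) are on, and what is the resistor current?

Only D_B conducts; I_R ≈ 0.63 mA

Assume both conduct. Then node N would need to be at both 4.3−0.7 = 3.6 V and 5.9−0.7 = 5.2 V, which is impossible.
Assume only D_B conducts: V_N = 5.9 − 0.7 = 5.2 V, so I_R = 5.2/8.2 = 0.634 mA.
Check D_A: its anode-to-cathode voltage is 4.3 − 5.2 = -0.9 V < 0.7 V, so it is off. The assumption is consistent.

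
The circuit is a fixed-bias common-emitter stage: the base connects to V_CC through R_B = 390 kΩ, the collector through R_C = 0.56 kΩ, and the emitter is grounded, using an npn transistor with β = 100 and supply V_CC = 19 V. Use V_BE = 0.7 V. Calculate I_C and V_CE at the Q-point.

Base loop: V_CC = I_B·R_B + V_BE, so I_B = (19 − 0.7)/390 kΩ = 0.0469 mA.
In the active region I_C = β·I_B = 100 × 0.0469 = 4.69 mA.
Collector loop: V_CE = V_CC − I_C·R_C = 19 − 4.69×0.56 = 16.4 V.
Since V_CE = 16.4 V > V_CE(sat) ≈ 0.2 V, the transistor is in the active region as assumed.

I_C ≈ 4.7 mA, V_CE ≈ 16 V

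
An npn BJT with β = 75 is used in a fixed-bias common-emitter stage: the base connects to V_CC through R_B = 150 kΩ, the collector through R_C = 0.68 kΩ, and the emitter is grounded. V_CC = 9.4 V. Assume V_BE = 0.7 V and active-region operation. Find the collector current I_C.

I_C ≈ 4.4 mA

Base loop: V_CC = I_B·R_B + V_BE, so I_B = (9.4 − 0.7)/150 kΩ = 0.058 mA.
In the active region I_C = β·I_B = 75 × 0.058 = 4.35 mA.
Collector loop: V_CE = V_CC − I_C·R_C = 9.4 − 4.35×0.68 = 6.44 V.
Since V_CE = 6.44 V > V_CE(sat) ≈ 0.2 V, the transistor is in the active region as assumed.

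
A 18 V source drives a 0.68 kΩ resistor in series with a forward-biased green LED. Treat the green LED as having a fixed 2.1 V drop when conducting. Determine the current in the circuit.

KVL around the loop: 18 = V_D + I·R = 2.1 + I × 0.68 kΩ.
So I = (18 − 2.1) / 0.68 kΩ = 15.9 / 0.68 = 23.4 mA.

I ≈ 23 mA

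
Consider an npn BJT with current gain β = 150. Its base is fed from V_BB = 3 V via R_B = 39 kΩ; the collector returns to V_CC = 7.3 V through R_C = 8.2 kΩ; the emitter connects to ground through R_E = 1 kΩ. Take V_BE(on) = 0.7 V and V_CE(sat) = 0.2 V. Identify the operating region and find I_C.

saturation; I_C ≈ 0.77 mA

Assume active: I_B = (3 − 0.7)/(39 + 151×1) = 0.0121 mA, I_C = β·I_B = 1.82 mA.
Then V_CE = 7.3 − 1.82×8.2 − 1.83×1 = -9.42 V < 0.2 V — the active assumption fails.
Re-solve with V_CE = 0.2 V. KCL at the emitter: V_E/R_E = (V_BB−0.7−V_E)/R_B + (V_CC−0.2−V_E)/R_C, giving V_E = 0.806 V.
I_C = (V_CC − 0.2 − V_E)/R_C = (7.1 − 0.806)/8.2 = 0.768 mA.
Check: I_B = (2.3 − 0.806)/39 = 0.0383 mA, and β·I_B = 5.75 mA > I_C, confirming saturation.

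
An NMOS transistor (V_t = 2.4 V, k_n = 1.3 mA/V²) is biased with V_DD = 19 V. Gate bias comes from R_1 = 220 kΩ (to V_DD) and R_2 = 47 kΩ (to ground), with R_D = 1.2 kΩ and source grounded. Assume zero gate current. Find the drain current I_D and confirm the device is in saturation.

I_D ≈ 0.58 mA

V_G = V_DD·R_2/(R_1+R_2) = 19×47/267 = 3.34 V. With the source grounded, V_GS = V_G = 3.34 V.
Assume saturation: I_D = (k_n/2)(V_GS − V_t)² = (1.3/2)×(3.34 − 2.4)² = 0.65×0.945² = 0.58 mA.
V_DS = V_DD − I_D·R_D = 19 − 0.58×1.2 = 18.3 V.
Saturation requires V_DS ≥ V_GS − V_t = 0.945 V; 18.3 ≥ 0.945 ✓.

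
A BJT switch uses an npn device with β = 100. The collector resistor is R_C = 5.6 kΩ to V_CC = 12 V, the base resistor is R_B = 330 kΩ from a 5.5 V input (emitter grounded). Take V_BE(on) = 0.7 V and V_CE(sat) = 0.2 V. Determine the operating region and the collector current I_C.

Assume active. Base-emitter loop: I_B = (V_BB − V_BE)/R_B = (5.5 − 0.7)/330 = 0.0145 mA.
I_C = β·I_B = 100×0.0145 = 1.45 mA.
V_CE = V_CC − I_C·R_C = 12 − 1.45×5.6 = 3.85 V > V_CE(sat), so the active-region assumption holds.

active; I_C ≈ 1.5 mA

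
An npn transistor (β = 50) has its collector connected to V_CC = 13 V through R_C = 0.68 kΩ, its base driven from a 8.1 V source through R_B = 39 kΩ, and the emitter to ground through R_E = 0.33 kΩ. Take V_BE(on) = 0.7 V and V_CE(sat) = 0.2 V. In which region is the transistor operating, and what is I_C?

Assume active. Base-emitter loop: I_B = (V_BB − V_BE)/(R_B + (β+1)R_E) = (8.1 − 0.7)/(39 + 51×0.33) = 0.133 mA.
I_C = β·I_B = 50×0.133 = 6.63 mA.
V_CE = V_CC − I_C·R_C − I_E·R_E = 13 − 6.63×0.68 − 6.76×0.33 = 6.26 V > V_CE(sat), so the active-region assumption holds.

active; I_C ≈ 6.6 mA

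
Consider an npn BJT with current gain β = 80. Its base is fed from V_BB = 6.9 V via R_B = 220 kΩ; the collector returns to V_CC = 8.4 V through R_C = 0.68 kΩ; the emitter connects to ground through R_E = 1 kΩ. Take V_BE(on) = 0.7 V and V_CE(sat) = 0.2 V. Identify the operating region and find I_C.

active; I_C ≈ 1.6 mA

Assume active. Base-emitter loop: I_B = (V_BB − V_BE)/(R_B + (β+1)R_E) = (6.9 − 0.7)/(220 + 81×1) = 0.0206 mA.
I_C = β·I_B = 80×0.0206 = 1.65 mA.
V_CE = V_CC − I_C·R_C − I_E·R_E = 8.4 − 1.65×0.68 − 1.67×1 = 5.61 V > V_CE(sat), so the active-region assumption holds.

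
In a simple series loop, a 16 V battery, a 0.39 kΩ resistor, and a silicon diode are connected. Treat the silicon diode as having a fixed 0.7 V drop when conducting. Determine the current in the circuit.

KVL around the loop: 16 = V_D + I·R = 0.7 + I × 0.39 kΩ.
So I = (16 − 0.7) / 0.39 kΩ = 15.3 / 0.39 = 39.2 mA.

I ≈ 39 mA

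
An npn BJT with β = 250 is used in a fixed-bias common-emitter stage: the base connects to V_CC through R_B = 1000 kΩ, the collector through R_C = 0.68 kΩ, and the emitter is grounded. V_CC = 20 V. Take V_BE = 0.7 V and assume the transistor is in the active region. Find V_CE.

Base loop: V_CC = I_B·R_B + V_BE, so I_B = (20 − 0.7)/1000 kΩ = 0.0193 mA.
In the active region I_C = β·I_B = 250 × 0.0193 = 4.83 mA.
Collector loop: V_CE = V_CC − I_C·R_C = 20 − 4.83×0.68 = 16.7 V.
Since V_CE = 16.7 V > V_CE(sat) ≈ 0.2 V, the transistor is in the active region as assumed.

V_CE ≈ 17 V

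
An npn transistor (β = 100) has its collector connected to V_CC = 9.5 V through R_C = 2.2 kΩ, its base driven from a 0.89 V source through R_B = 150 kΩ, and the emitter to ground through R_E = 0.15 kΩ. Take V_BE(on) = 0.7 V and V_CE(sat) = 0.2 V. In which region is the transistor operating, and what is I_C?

Assume active. Base-emitter loop: I_B = (V_BB − V_BE)/(R_B + (β+1)R_E) = (0.89 − 0.7)/(150 + 101×0.15) = 0.00115 mA.
I_C = β·I_B = 100×0.00115 = 0.115 mA.
V_CE = V_CC − I_C·R_C − I_E·R_E = 9.5 − 0.115×2.2 − 0.116×0.15 = 9.23 V > V_CE(sat), so the active-region assumption holds.

active; I_C ≈ 0.12 mA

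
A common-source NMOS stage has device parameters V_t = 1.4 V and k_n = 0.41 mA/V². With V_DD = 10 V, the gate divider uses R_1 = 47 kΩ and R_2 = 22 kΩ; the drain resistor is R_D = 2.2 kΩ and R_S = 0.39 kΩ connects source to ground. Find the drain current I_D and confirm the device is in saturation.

V_G = V_DD·R_2/(R_1+R_2) = 10×22/69 = 3.19 V.
Assume saturation: I_D = (k_n/2)(V_GS − V_t)² with V_GS = V_G − I_D·R_S = 3.19 − 0.39·I_D.
Substituting gives 0.0312·I_D² − 1.29·I_D + 0.656 = 0, with roots I_D = 0.516 or 40.7 mA.
The root I_D = 40.7 mA gives V_GS = -12.7 V ≤ V_t, so take I_D = 0.516 mA.
Then V_GS = 2.99 V and V_DS = V_DD − I_D(R_D+R_S) = 10 − 0.516×2.59 = 8.66 V.
Saturation requires V_DS ≥ V_GS − V_t = 1.59 V; 8.66 ≥ 1.59 ✓.

I_D ≈ 0.52 mA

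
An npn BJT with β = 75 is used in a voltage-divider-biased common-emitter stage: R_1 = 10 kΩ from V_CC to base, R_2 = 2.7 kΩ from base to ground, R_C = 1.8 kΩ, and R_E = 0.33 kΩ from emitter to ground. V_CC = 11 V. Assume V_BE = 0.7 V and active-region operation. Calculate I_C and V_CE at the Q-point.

Thevenize the base divider: V_Th = V_CC·R_2/(R_1+R_2) = 11×2.7/12.7 = 2.34 V, R_Th = R_1‖R_2 = 2.13 kΩ.
Base-emitter loop: V_Th = I_B·R_Th + V_BE + (β+1)I_B·R_E, so I_B = (2.34 − 0.7) / (2.13 + 76×0.33) = 0.0602 mA.
I_C = β·I_B = 75×0.0602 = 4.52 mA, and I_E = (β+1)I_B = 4.58 mA.
V_CE = V_CC − I_C·R_C − I_E·R_E = 11 − 4.52×1.8 − 4.58×0.33 = 1.36 V.
V_CE = 1.36 V > 0.2 V confirms active-region operation.

I_C ≈ 4.5 mA, V_CE ≈ 1.4 V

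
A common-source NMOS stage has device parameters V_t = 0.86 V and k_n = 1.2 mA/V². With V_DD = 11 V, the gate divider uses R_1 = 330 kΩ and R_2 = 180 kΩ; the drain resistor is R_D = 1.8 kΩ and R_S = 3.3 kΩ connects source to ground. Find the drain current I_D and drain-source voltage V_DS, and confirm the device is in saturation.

V_G = V_DD·R_2/(R_1+R_2) = 11×180/510 = 3.88 V.
Assume saturation: I_D = (k_n/2)(V_GS − V_t)² with V_GS = V_G − I_D·R_S = 3.88 − 3.3·I_D.
Substituting gives 6.53·I_D² − 13·I_D + 5.48 = 0, with roots I_D = 0.61 or 1.37 mA.
The root I_D = 1.37 mA gives V_GS = -0.654 V ≤ V_t, so take I_D = 0.61 mA.
Then V_GS = 1.87 V and V_DS = V_DD − I_D(R_D+R_S) = 11 − 0.61×5.1 = 7.89 V.
Saturation requires V_DS ≥ V_GS − V_t = 1.01 V; 7.89 ≥ 1.01 ✓.

I_D ≈ 0.61 mA, V_DS ≈ 7.9 V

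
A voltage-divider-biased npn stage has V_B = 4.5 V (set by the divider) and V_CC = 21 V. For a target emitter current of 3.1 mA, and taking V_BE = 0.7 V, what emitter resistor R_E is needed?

V_E = V_B − V_BE = 4.5 − 0.7 = 3.8 V.
R_E = V_E / I_E = 3.8 / 3.1 = 1.23 kΩ.

R_E ≈ 1.2 kΩ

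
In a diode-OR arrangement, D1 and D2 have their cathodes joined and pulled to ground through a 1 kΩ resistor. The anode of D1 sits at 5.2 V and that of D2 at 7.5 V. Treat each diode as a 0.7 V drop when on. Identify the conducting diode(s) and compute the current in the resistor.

Assume both conduct. Then node N would need to be at both 5.2−0.7 = 4.5 V and 7.5−0.7 = 6.8 V, which is impossible.
Assume only D2 conducts: V_N = 7.5 − 0.7 = 6.8 V, so I_R = 6.8/1 = 6.8 mA.
Check D1: its anode-to-cathode voltage is 5.2 − 6.8 = -1.6 V < 0.7 V, so it is off. The assumption is consistent.

Only D2 conducts; I_R ≈ 6.8 mA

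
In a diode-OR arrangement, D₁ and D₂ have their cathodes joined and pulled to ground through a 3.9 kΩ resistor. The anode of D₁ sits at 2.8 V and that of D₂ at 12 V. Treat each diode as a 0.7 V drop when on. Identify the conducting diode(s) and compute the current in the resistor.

Only D₂ conducts; I_R ≈ 2.9 mA

Assume both conduct. Then node N would need to be at both 2.8−0.7 = 2.1 V and 12−0.7 = 11.3 V, which is impossible.
Assume only D₂ conducts: V_N = 12 − 0.7 = 11.3 V, so I_R = 11.3/3.9 = 2.9 mA.
Check D₁: its anode-to-cathode voltage is 2.8 − 11.3 = -8.5 V < 0.7 V, so it is off. The assumption is consistent.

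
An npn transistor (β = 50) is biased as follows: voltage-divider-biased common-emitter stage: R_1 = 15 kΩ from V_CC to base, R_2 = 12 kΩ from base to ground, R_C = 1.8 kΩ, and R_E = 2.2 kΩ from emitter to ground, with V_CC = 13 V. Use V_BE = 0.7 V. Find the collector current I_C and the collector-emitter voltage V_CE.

I_C ≈ 2.1 mA, V_CE ≈ 4.4 V

Thevenize the base divider: V_Th = V_CC·R_2/(R_1+R_2) = 13×12/27 = 5.78 V, R_Th = R_1‖R_2 = 6.67 kΩ.
Base-emitter loop: V_Th = I_B·R_Th + V_BE + (β+1)I_B·R_E, so I_B = (5.78 − 0.7) / (6.67 + 51×2.2) = 0.0427 mA.
I_C = β·I_B = 50×0.0427 = 2.14 mA, and I_E = (β+1)I_B = 2.18 mA.
V_CE = V_CC − I_C·R_C − I_E·R_E = 13 − 2.14×1.8 − 2.18×2.2 = 4.36 V.
V_CE = 4.36 V > 0.2 V confirms active-region operation.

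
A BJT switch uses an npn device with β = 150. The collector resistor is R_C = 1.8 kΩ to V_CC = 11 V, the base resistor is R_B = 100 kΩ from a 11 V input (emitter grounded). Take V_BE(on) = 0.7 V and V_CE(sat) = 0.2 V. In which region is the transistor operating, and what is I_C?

saturation; I_C ≈ 6 mA

Assume active: I_B = (11 − 0.7)/100 = 0.103 mA, giving I_C = β·I_B = 15.5 mA.
But then V_CE = 11 − 15.5×1.8 = -16.8 V < V_CE(sat) = 0.2 V — impossible in the active region.
So the transistor is saturated. With V_CE = 0.2 V, I_C = (V_CC − 0.2)/R_C = 10.8/1.8 = 6 mA.
Check: β·I_B = 15.5 mA > I_C = 6 mA, confirming saturation.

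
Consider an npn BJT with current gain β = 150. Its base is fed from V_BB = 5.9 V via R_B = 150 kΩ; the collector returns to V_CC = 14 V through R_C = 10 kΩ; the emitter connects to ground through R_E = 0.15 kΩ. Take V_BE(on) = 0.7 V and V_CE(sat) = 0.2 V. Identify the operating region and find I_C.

Assume active: I_B = (5.9 − 0.7)/(150 + 151×0.15) = 0.0301 mA, I_C = β·I_B = 4.52 mA.
Then V_CE = 14 − 4.52×10 − 4.55×0.15 = -31.9 V < 0.2 V — the active assumption fails.
Re-solve with V_CE = 0.2 V. KCL at the emitter: V_E/R_E = (V_BB−0.7−V_E)/R_B + (V_CC−0.2−V_E)/R_C, giving V_E = 0.209 V.
I_C = (V_CC − 0.2 − V_E)/R_C = (13.8 − 0.209)/10 = 1.36 mA.
Check: I_B = (5.2 − 0.209)/150 = 0.0333 mA, and β·I_B = 4.99 mA > I_C, confirming saturation.

saturation; I_C ≈ 1.4 mA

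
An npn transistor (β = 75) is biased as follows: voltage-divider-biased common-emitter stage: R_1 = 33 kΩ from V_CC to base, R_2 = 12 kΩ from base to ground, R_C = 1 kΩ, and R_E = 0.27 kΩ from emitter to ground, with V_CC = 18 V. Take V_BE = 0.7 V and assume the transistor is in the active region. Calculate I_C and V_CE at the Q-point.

Thevenize the base divider: V_Th = V_CC·R_2/(R_1+R_2) = 18×12/45 = 4.8 V, R_Th = R_1‖R_2 = 8.8 kΩ.
Base-emitter loop: V_Th = I_B·R_Th + V_BE + (β+1)I_B·R_E, so I_B = (4.8 − 0.7) / (8.8 + 76×0.27) = 0.14 mA.
I_C = β·I_B = 75×0.14 = 10.5 mA, and I_E = (β+1)I_B = 10.6 mA.
V_CE = V_CC − I_C·R_C − I_E·R_E = 18 − 10.5×1 − 10.6×0.27 = 4.64 V.
V_CE = 4.64 V > 0.2 V confirms active-region operation.

I_C ≈ 10 mA, V_CE ≈ 4.6 V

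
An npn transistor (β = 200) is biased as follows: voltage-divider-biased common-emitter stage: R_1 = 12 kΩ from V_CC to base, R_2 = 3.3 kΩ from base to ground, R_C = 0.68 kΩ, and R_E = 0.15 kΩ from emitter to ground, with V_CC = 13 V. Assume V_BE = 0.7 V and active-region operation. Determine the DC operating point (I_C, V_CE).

I_C ≈ 13 mA, V_CE ≈ 2.3 V

Thevenize the base divider: V_Th = V_CC·R_2/(R_1+R_2) = 13×3.3/15.3 = 2.8 V, R_Th = R_1‖R_2 = 2.59 kΩ.
Base-emitter loop: V_Th = I_B·R_Th + V_BE + (β+1)I_B·R_E, so I_B = (2.8 − 0.7) / (2.59 + 201×0.15) = 0.0643 mA.
I_C = β·I_B = 200×0.0643 = 12.9 mA, and I_E = (β+1)I_B = 12.9 mA.
V_CE = V_CC − I_C·R_C − I_E·R_E = 13 − 12.9×0.68 − 12.9×0.15 = 2.32 V.
V_CE = 2.32 V > 0.2 V confirms active-region operation.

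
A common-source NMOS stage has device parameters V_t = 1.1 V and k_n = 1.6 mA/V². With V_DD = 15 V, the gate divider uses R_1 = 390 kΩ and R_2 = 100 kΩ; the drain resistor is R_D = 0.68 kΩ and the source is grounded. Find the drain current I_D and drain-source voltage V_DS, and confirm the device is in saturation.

I_D ≈ 3.1 mA, V_DS ≈ 13 V

V_G = V_DD·R_2/(R_1+R_2) = 15×100/490 = 3.06 V. With the source grounded, V_GS = V_G = 3.06 V.
Assume saturation: I_D = (k_n/2)(V_GS − V_t)² = (1.6/2)×(3.06 − 1.1)² = 0.8×1.96² = 3.08 mA.
V_DS = V_DD − I_D·R_D = 15 − 3.08×0.68 = 12.9 V.
Saturation requires V_DS ≥ V_GS − V_t = 1.96 V; 12.9 ≥ 1.96 ✓.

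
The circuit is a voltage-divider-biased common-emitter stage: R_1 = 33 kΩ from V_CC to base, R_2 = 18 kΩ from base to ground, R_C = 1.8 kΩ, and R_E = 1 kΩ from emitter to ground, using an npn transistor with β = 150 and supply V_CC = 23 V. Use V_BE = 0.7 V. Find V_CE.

V_CE ≈ 3.8 V

Thevenize the base divider: V_Th = V_CC·R_2/(R_1+R_2) = 23×18/51 = 8.12 V, R_Th = R_1‖R_2 = 11.6 kΩ.
Base-emitter loop: V_Th = I_B·R_Th + V_BE + (β+1)I_B·R_E, so I_B = (8.12 − 0.7) / (11.6 + 151×1) = 0.0456 mA.
I_C = β·I_B = 150×0.0456 = 6.84 mA, and I_E = (β+1)I_B = 6.89 mA.
V_CE = V_CC − I_C·R_C − I_E·R_E = 23 − 6.84×1.8 − 6.89×1 = 3.8 V.
V_CE = 3.8 V > 0.2 V confirms active-region operation.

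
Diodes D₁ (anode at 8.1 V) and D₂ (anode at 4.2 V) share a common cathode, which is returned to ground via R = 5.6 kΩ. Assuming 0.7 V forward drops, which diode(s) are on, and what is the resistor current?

Only D₁ conducts; I_R ≈ 1.3 mA

Assume both conduct. Then node N would need to be at both 8.1−0.7 = 7.4 V and 4.2−0.7 = 3.5 V, which is impossible.
Assume only D₁ conducts: V_N = 8.1 − 0.7 = 7.4 V, so I_R = 7.4/5.6 = 1.32 mA.
Check D₂: its anode-to-cathode voltage is 4.2 − 7.4 = -3.2 V < 0.7 V, so it is off. The assumption is consistent.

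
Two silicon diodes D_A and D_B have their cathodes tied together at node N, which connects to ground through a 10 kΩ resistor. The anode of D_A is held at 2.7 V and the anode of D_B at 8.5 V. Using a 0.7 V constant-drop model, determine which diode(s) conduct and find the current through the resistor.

Only D_B conducts; I_R ≈ 0.78 mA

Assume both conduct. Then node N would need to be at both 2.7−0.7 = 2 V and 8.5−0.7 = 7.8 V, which is impossible.
Assume only D_B conducts: V_N = 8.5 − 0.7 = 7.8 V, so I_R = 7.8/10 = 0.78 mA.
Check D_A: its anode-to-cathode voltage is 2.7 − 7.8 = -5.1 V < 0.7 V, so it is off. The assumption is consistent.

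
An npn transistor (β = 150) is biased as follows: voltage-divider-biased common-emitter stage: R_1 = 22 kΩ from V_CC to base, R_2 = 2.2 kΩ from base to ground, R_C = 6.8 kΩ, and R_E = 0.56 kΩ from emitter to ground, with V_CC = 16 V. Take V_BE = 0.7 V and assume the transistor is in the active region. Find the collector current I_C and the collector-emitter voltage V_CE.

Thevenize the base divider: V_Th = V_CC·R_2/(R_1+R_2) = 16×2.2/24.2 = 1.45 V, R_Th = R_1‖R_2 = 2 kΩ.
Base-emitter loop: V_Th = I_B·R_Th + V_BE + (β+1)I_B·R_E, so I_B = (1.45 − 0.7) / (2 + 151×0.56) = 0.00872 mA.
I_C = β·I_B = 150×0.00872 = 1.31 mA, and I_E = (β+1)I_B = 1.32 mA.
V_CE = V_CC − I_C·R_C − I_E·R_E = 16 − 1.31×6.8 − 1.32×0.56 = 6.37 V.
V_CE = 6.37 V > 0.2 V confirms active-region operation.

I_C ≈ 1.3 mA, V_CE ≈ 6.4 V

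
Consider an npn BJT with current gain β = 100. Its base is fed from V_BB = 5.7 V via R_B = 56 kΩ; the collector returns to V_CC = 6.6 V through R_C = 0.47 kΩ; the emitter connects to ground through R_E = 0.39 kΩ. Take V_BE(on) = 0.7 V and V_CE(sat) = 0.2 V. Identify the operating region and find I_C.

active; I_C ≈ 5.2 mA

Assume active. Base-emitter loop: I_B = (V_BB − V_BE)/(R_B + (β+1)R_E) = (5.7 − 0.7)/(56 + 101×0.39) = 0.0524 mA.
I_C = β·I_B = 100×0.0524 = 5.24 mA.
V_CE = V_CC − I_C·R_C − I_E·R_E = 6.6 − 5.24×0.47 − 5.29×0.39 = 2.07 V > V_CE(sat), so the active-region assumption holds.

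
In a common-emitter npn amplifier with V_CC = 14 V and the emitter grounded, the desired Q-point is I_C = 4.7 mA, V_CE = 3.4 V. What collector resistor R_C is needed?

R_C ≈ 2.3 kΩ

Collector loop: V_CC = I_C·R_C + V_CE.
R_C = (V_CC − V_CE)/I_C = (14 − 3.4)/4.7 = 2.26 kΩ.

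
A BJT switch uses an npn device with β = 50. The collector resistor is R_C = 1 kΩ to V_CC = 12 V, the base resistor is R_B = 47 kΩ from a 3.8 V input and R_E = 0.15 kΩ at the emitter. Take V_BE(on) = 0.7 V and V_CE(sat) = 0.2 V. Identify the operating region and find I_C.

Assume active. Base-emitter loop: I_B = (V_BB − V_BE)/(R_B + (β+1)R_E) = (3.8 − 0.7)/(47 + 51×0.15) = 0.0567 mA.
I_C = β·I_B = 50×0.0567 = 2.84 mA.
V_CE = V_CC − I_C·R_C − I_E·R_E = 12 − 2.84×1 − 2.89×0.15 = 8.73 V > V_CE(sat), so the active-region assumption holds.

active; I_C ≈ 2.8 mA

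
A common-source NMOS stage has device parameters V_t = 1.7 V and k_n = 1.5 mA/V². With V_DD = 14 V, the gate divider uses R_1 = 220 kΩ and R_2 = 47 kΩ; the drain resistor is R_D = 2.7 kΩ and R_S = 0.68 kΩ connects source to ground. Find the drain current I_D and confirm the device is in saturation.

I_D ≈ 0.26 mA

V_G = V_DD·R_2/(R_1+R_2) = 14×47/267 = 2.46 V.
Assume saturation: I_D = (k_n/2)(V_GS − V_t)² with V_GS = V_G − I_D·R_S = 2.46 − 0.68·I_D.
Substituting gives 0.347·I_D² − 1.78·I_D + 0.438 = 0, with roots I_D = 0.259 or 4.87 mA.
The root I_D = 4.87 mA gives V_GS = -0.849 V ≤ V_t, so take I_D = 0.259 mA.
Then V_GS = 2.29 V and V_DS = V_DD − I_D(R_D+R_S) = 14 − 0.259×3.38 = 13.1 V.
Saturation requires V_DS ≥ V_GS − V_t = 0.588 V; 13.1 ≥ 0.588 ✓.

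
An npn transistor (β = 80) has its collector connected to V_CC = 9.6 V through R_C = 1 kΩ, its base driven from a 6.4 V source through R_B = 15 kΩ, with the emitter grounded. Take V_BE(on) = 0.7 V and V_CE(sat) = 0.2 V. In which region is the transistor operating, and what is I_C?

saturation; I_C ≈ 9.4 mA

Assume active: I_B = (6.4 − 0.7)/15 = 0.38 mA, giving I_C = β·I_B = 30.4 mA.
But then V_CE = 9.6 − 30.4×1 = -20.8 V < V_CE(sat) = 0.2 V — impossible in the active region.
So the transistor is saturated. With V_CE = 0.2 V, I_C = (V_CC − 0.2)/R_C = 9.4/1 = 9.4 mA.
Check: β·I_B = 30.4 mA > I_C = 9.4 mA, confirming saturation.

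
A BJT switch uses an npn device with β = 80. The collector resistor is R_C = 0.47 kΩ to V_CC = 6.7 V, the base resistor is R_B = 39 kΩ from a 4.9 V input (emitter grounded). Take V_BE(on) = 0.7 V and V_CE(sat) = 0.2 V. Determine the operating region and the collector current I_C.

active; I_C ≈ 8.6 mA

Assume active. Base-emitter loop: I_B = (V_BB − V_BE)/R_B = (4.9 − 0.7)/39 = 0.108 mA.
I_C = β·I_B = 80×0.108 = 8.62 mA.
V_CE = V_CC − I_C·R_C = 6.7 − 8.62×0.47 = 2.65 V > V_CE(sat), so the active-region assumption holds.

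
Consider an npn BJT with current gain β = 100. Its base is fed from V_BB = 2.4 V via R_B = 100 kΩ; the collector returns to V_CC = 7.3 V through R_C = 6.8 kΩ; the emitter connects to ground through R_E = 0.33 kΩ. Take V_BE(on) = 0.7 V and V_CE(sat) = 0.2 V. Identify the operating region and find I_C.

Assume active: I_B = (2.4 − 0.7)/(100 + 101×0.33) = 0.0128 mA, I_C = β·I_B = 1.28 mA.
Then V_CE = 7.3 − 1.28×6.8 − 1.29×0.33 = -1.8 V < 0.2 V — the active assumption fails.
Re-solve with V_CE = 0.2 V. KCL at the emitter: V_E/R_E = (V_BB−0.7−V_E)/R_B + (V_CC−0.2−V_E)/R_C, giving V_E = 0.333 V.
I_C = (V_CC − 0.2 − V_E)/R_C = (7.1 − 0.333)/6.8 = 0.995 mA.
Check: I_B = (1.7 − 0.333)/100 = 0.0137 mA, and β·I_B = 1.37 mA > I_C, confirming saturation.

saturation; I_C ≈ 1 mA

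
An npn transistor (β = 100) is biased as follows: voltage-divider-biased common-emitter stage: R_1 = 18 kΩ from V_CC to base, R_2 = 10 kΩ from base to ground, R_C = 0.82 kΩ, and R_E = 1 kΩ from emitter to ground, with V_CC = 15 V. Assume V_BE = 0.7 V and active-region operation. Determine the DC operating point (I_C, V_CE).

I_C ≈ 4.3 mA, V_CE ≈ 7.1 V

Thevenize the base divider: V_Th = V_CC·R_2/(R_1+R_2) = 15×10/28 = 5.36 V, R_Th = R_1‖R_2 = 6.43 kΩ.
Base-emitter loop: V_Th = I_B·R_Th + V_BE + (β+1)I_B·R_E, so I_B = (5.36 − 0.7) / (6.43 + 101×1) = 0.0434 mA.
I_C = β·I_B = 100×0.0434 = 4.34 mA, and I_E = (β+1)I_B = 4.38 mA.
V_CE = V_CC − I_C·R_C − I_E·R_E = 15 − 4.34×0.82 − 4.38×1 = 7.07 V.
V_CE = 7.07 V > 0.2 V confirms active-region operation.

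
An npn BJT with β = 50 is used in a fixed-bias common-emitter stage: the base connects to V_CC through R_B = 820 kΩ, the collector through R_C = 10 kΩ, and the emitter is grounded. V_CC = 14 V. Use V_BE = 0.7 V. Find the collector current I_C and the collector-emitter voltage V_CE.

Base loop: V_CC = I_B·R_B + V_BE, so I_B = (14 − 0.7)/820 kΩ = 0.0162 mA.
In the active region I_C = β·I_B = 50 × 0.0162 = 0.811 mA.
Collector loop: V_CE = V_CC − I_C·R_C = 14 − 0.811×10 = 5.89 V.
Since V_CE = 5.89 V > V_CE(sat) ≈ 0.2 V, the transistor is in the active region as assumed.

I_C ≈ 0.81 mA, V_CE ≈ 5.9 V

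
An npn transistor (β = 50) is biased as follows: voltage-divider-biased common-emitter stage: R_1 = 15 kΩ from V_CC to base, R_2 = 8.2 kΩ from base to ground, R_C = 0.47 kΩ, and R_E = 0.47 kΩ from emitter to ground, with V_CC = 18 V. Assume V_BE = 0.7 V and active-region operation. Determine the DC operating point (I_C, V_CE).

Thevenize the base divider: V_Th = V_CC·R_2/(R_1+R_2) = 18×8.2/23.2 = 6.36 V, R_Th = R_1‖R_2 = 5.3 kΩ.
Base-emitter loop: V_Th = I_B·R_Th + V_BE + (β+1)I_B·R_E, so I_B = (6.36 − 0.7) / (5.3 + 51×0.47) = 0.193 mA.
I_C = β·I_B = 50×0.193 = 9.67 mA, and I_E = (β+1)I_B = 9.86 mA.
V_CE = V_CC − I_C·R_C − I_E·R_E = 18 − 9.67×0.47 − 9.86×0.47 = 8.82 V.
V_CE = 8.82 V > 0.2 V confirms active-region operation.

I_C ≈ 9.7 mA, V_CE ≈ 8.8 V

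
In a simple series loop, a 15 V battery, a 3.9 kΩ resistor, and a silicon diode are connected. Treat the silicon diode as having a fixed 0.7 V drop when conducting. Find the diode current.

I ≈ 3.7 mA

KVL around the loop: 15 = V_D + I·R = 0.7 + I × 3.9 kΩ.
So I = (15 − 0.7) / 3.9 kΩ = 14.3 / 3.9 = 3.67 mA.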